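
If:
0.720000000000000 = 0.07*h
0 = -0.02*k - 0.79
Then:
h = 10.29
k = -39.50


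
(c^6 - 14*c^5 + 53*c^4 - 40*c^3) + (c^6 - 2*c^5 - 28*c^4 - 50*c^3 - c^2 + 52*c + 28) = 2*c^6 - 16*c^5 + 25*c^4 - 90*c^3 - c^2 + 52*c + 28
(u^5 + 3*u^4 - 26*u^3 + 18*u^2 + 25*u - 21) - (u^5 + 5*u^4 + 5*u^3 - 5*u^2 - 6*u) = -2*u^4 - 31*u^3 + 23*u^2 + 31*u - 21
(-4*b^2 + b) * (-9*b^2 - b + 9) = 36*b^4 - 5*b^3 - 37*b^2 + 9*b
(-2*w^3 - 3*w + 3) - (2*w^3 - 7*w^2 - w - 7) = -4*w^3 + 7*w^2 - 2*w + 10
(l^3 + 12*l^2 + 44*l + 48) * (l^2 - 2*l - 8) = l^5 + 10*l^4 + 12*l^3 - 136*l^2 - 448*l - 384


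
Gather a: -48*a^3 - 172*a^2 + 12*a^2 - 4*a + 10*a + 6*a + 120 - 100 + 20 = -48*a^3 - 160*a^2 + 12*a + 40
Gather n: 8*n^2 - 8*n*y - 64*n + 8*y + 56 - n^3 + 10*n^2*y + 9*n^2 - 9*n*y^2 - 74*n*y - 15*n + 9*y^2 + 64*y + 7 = -n^3 + n^2*(10*y + 17) + n*(-9*y^2 - 82*y - 79) + 9*y^2 + 72*y + 63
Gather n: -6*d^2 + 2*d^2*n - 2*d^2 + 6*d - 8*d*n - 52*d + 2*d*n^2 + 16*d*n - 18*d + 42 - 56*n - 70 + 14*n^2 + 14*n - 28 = -8*d^2 - 64*d + n^2*(2*d + 14) + n*(2*d^2 + 8*d - 42) - 56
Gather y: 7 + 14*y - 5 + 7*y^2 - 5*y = 7*y^2 + 9*y + 2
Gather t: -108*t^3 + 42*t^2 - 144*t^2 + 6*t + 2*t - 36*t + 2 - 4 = -108*t^3 - 102*t^2 - 28*t - 2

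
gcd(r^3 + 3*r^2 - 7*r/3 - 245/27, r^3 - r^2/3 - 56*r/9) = r + 7/3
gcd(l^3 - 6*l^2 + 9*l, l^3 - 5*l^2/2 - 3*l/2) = l^2 - 3*l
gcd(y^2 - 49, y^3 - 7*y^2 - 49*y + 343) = y^2 - 49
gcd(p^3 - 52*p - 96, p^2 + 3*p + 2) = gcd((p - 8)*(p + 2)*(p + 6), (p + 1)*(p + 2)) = p + 2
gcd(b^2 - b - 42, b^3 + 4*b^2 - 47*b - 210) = b^2 - b - 42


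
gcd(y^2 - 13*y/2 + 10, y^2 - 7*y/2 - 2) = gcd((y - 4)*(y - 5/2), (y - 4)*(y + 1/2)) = y - 4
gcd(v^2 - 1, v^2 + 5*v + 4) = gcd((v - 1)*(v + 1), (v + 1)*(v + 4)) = v + 1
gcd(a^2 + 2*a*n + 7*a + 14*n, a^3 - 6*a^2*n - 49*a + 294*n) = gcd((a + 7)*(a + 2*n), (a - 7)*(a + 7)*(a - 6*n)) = a + 7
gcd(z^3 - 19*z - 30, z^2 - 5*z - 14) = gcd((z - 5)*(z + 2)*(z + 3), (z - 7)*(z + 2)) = z + 2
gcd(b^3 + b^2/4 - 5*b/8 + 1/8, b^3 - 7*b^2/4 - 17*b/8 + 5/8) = b^2 + 3*b/4 - 1/4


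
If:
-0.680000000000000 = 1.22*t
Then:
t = -0.56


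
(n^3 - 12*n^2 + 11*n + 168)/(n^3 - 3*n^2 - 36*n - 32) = (n^2 - 4*n - 21)/(n^2 + 5*n + 4)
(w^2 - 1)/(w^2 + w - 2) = (w + 1)/(w + 2)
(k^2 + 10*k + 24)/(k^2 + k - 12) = (k + 6)/(k - 3)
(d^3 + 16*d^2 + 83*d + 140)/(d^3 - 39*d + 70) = (d^2 + 9*d + 20)/(d^2 - 7*d + 10)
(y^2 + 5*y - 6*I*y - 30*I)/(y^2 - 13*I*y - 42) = (y + 5)/(y - 7*I)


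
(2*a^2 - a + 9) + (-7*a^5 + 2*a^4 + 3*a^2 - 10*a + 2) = -7*a^5 + 2*a^4 + 5*a^2 - 11*a + 11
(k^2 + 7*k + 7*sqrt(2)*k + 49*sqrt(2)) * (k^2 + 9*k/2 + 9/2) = k^4 + 7*sqrt(2)*k^3 + 23*k^3/2 + 36*k^2 + 161*sqrt(2)*k^2/2 + 63*k/2 + 252*sqrt(2)*k + 441*sqrt(2)/2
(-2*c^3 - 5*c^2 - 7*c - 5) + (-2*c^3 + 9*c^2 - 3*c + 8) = -4*c^3 + 4*c^2 - 10*c + 3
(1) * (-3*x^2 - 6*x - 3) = -3*x^2 - 6*x - 3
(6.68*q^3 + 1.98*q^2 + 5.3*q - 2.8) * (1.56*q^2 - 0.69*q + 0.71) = 10.4208*q^5 - 1.5204*q^4 + 11.6446*q^3 - 6.6192*q^2 + 5.695*q - 1.988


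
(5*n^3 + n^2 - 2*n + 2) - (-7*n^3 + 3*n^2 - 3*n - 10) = 12*n^3 - 2*n^2 + n + 12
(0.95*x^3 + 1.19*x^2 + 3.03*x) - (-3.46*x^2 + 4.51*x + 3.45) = 0.95*x^3 + 4.65*x^2 - 1.48*x - 3.45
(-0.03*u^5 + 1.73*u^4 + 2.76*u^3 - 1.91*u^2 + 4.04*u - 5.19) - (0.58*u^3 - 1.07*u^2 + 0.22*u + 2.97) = -0.03*u^5 + 1.73*u^4 + 2.18*u^3 - 0.84*u^2 + 3.82*u - 8.16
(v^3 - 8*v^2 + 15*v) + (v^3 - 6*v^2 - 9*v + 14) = 2*v^3 - 14*v^2 + 6*v + 14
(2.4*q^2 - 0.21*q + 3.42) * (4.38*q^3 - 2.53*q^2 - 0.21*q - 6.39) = 10.512*q^5 - 6.9918*q^4 + 15.0069*q^3 - 23.9445*q^2 + 0.6237*q - 21.8538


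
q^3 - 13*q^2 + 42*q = q*(q - 7)*(q - 6)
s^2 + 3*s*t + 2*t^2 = (s + t)*(s + 2*t)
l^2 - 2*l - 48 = (l - 8)*(l + 6)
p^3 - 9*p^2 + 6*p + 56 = (p - 7)*(p - 4)*(p + 2)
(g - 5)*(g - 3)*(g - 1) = g^3 - 9*g^2 + 23*g - 15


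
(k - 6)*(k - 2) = k^2 - 8*k + 12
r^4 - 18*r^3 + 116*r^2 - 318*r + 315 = (r - 7)*(r - 5)*(r - 3)^2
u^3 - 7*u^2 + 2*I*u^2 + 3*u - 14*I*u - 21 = (u - 7)*(u - I)*(u + 3*I)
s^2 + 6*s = s*(s + 6)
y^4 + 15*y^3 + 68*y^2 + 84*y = y*(y + 2)*(y + 6)*(y + 7)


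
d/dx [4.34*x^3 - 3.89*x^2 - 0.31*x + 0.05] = 13.02*x^2 - 7.78*x - 0.31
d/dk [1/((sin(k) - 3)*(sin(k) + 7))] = -2*(sin(k) + 2)*cos(k)/((sin(k) - 3)^2*(sin(k) + 7)^2)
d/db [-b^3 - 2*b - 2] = -3*b^2 - 2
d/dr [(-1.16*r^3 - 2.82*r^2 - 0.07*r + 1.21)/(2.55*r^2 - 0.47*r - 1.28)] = (-2.958*r^4 + 1.0904*r^3 + 5.9583*r^2 + 1.0482*r + 0.6583)/(6.5025*r^4 - 2.397*r^3 - 6.3071*r^2 + 1.2032*r + 1.6384)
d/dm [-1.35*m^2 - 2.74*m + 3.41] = -2.7*m - 2.74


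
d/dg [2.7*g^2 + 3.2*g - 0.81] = 5.4*g + 3.2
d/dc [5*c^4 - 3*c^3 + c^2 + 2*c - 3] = 20*c^3 - 9*c^2 + 2*c + 2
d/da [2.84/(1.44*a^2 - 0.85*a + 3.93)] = (2.414 - 8.1792*a)/(1.44*a^2 - 0.85*a + 3.93)^2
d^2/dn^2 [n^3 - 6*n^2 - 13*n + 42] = 6*n - 12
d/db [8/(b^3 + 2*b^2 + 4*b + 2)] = 8*(-3*b^2 - 4*b - 4)/(b^3 + 2*b^2 + 4*b + 2)^2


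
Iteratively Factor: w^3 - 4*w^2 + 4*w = (w)*(w^2 - 4*w + 4) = w*(w - 2)*(w - 2)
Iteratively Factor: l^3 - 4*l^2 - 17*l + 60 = (l - 3)*(l^2 - l - 20) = (l - 5)*(l - 3)*(l + 4)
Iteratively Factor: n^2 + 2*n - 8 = (n + 4)*(n - 2)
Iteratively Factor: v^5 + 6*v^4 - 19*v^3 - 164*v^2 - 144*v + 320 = (v + 4)*(v^4 + 2*v^3 - 27*v^2 - 56*v + 80) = (v + 4)^2*(v^3 - 2*v^2 - 19*v + 20) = (v - 1)*(v + 4)^2*(v^2 - v - 20) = (v - 1)*(v + 4)^3*(v - 5)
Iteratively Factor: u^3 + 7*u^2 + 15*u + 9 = (u + 1)*(u^2 + 6*u + 9) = (u + 1)*(u + 3)*(u + 3)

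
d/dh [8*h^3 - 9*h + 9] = 24*h^2 - 9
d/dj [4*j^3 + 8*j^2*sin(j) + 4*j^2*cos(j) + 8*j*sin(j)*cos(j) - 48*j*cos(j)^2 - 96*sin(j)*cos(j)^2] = -4*j^2*sin(j) + 8*j^2*cos(j) + 12*j^2 + 16*j*sin(j) + 48*j*sin(2*j) + 8*j*cos(j) + 8*j*cos(2*j) + 4*sin(2*j) - 24*cos(j) - 24*cos(2*j) - 72*cos(3*j) - 24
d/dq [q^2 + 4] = 2*q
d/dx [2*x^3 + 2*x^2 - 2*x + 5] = 6*x^2 + 4*x - 2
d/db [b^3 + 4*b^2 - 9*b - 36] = 3*b^2 + 8*b - 9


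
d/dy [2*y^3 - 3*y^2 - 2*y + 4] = 6*y^2 - 6*y - 2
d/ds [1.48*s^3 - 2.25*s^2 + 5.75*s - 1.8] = 4.44*s^2 - 4.5*s + 5.75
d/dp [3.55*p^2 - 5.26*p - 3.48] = 7.1*p - 5.26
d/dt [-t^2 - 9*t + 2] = -2*t - 9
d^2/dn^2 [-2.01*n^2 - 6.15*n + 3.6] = -4.02000000000000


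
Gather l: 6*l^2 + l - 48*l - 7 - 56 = 6*l^2 - 47*l - 63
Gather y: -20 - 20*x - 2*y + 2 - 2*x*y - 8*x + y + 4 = -28*x + y*(-2*x - 1) - 14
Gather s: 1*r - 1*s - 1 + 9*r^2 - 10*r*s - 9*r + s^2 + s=9*r^2 - 10*r*s - 8*r + s^2 - 1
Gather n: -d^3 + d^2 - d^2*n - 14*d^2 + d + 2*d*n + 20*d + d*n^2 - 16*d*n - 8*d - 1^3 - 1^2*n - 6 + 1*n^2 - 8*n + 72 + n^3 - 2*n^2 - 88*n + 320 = -d^3 - 13*d^2 + 13*d + n^3 + n^2*(d - 1) + n*(-d^2 - 14*d - 97) + 385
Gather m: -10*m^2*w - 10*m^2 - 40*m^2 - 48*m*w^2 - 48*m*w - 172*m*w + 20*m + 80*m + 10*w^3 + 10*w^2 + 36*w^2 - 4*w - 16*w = m^2*(-10*w - 50) + m*(-48*w^2 - 220*w + 100) + 10*w^3 + 46*w^2 - 20*w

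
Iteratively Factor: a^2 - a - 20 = (a - 5)*(a + 4)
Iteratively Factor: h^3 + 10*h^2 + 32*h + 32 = (h + 2)*(h^2 + 8*h + 16) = (h + 2)*(h + 4)*(h + 4)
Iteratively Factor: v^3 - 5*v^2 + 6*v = (v - 2)*(v^2 - 3*v) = v*(v - 2)*(v - 3)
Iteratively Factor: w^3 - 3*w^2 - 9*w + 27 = (w + 3)*(w^2 - 6*w + 9) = (w - 3)*(w + 3)*(w - 3)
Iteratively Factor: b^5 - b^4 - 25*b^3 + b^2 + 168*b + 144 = (b - 4)*(b^4 + 3*b^3 - 13*b^2 - 51*b - 36) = (b - 4)^2*(b^3 + 7*b^2 + 15*b + 9) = (b - 4)^2*(b + 3)*(b^2 + 4*b + 3) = (b - 4)^2*(b + 1)*(b + 3)*(b + 3)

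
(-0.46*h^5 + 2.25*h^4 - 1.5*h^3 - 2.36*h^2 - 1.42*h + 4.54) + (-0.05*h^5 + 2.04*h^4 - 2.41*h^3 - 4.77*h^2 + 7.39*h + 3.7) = -0.51*h^5 + 4.29*h^4 - 3.91*h^3 - 7.13*h^2 + 5.97*h + 8.24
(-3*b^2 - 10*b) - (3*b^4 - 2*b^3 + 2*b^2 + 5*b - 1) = -3*b^4 + 2*b^3 - 5*b^2 - 15*b + 1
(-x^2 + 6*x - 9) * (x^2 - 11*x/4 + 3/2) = -x^4 + 35*x^3/4 - 27*x^2 + 135*x/4 - 27/2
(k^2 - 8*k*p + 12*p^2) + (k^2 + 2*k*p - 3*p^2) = 2*k^2 - 6*k*p + 9*p^2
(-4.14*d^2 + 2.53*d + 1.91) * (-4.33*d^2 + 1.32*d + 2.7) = 17.9262*d^4 - 16.4197*d^3 - 16.1087*d^2 + 9.3522*d + 5.157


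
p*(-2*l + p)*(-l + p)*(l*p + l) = 2*l^3*p^2 + 2*l^3*p - 3*l^2*p^3 - 3*l^2*p^2 + l*p^4 + l*p^3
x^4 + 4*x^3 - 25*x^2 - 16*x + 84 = (x - 3)*(x - 2)*(x + 2)*(x + 7)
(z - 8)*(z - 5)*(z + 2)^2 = z^4 - 9*z^3 - 8*z^2 + 108*z + 160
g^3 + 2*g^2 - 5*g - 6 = (g - 2)*(g + 1)*(g + 3)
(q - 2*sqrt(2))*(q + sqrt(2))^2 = q^3 - 6*q - 4*sqrt(2)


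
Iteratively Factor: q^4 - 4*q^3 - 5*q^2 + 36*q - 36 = (q - 3)*(q^3 - q^2 - 8*q + 12) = (q - 3)*(q - 2)*(q^2 + q - 6) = (q - 3)*(q - 2)^2*(q + 3)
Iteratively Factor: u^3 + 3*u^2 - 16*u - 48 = (u + 4)*(u^2 - u - 12) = (u + 3)*(u + 4)*(u - 4)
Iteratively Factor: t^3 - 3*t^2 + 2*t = (t)*(t^2 - 3*t + 2) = t*(t - 1)*(t - 2)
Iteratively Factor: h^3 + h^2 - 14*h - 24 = (h + 2)*(h^2 - h - 12) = (h + 2)*(h + 3)*(h - 4)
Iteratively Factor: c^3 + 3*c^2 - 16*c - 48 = (c + 3)*(c^2 - 16) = (c - 4)*(c + 3)*(c + 4)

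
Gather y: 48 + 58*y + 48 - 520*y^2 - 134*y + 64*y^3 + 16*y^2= 64*y^3 - 504*y^2 - 76*y + 96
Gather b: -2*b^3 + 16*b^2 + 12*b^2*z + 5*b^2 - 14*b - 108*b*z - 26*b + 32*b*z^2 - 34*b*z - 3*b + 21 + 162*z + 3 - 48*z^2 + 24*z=-2*b^3 + b^2*(12*z + 21) + b*(32*z^2 - 142*z - 43) - 48*z^2 + 186*z + 24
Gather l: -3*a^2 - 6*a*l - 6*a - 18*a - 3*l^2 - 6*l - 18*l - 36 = -3*a^2 - 24*a - 3*l^2 + l*(-6*a - 24) - 36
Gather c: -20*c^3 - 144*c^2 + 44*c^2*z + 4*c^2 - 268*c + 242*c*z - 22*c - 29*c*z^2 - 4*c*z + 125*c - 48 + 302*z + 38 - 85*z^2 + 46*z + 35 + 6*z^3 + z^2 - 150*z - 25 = -20*c^3 + c^2*(44*z - 140) + c*(-29*z^2 + 238*z - 165) + 6*z^3 - 84*z^2 + 198*z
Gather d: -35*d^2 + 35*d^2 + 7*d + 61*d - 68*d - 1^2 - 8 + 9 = 0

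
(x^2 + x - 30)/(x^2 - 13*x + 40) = (x + 6)/(x - 8)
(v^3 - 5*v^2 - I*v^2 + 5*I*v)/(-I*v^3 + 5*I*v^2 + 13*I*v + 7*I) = v*(I*v^2 + v*(1 - 5*I) - 5)/(v^3 - 5*v^2 - 13*v - 7)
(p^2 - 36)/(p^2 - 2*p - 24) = (p + 6)/(p + 4)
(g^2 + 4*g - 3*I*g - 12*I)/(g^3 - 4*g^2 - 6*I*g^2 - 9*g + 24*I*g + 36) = (g + 4)/(g^2 - g*(4 + 3*I) + 12*I)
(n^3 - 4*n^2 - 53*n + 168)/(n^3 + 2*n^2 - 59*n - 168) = (n - 3)/(n + 3)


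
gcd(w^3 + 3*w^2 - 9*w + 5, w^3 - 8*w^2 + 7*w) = w - 1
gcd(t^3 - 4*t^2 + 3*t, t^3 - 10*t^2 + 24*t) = t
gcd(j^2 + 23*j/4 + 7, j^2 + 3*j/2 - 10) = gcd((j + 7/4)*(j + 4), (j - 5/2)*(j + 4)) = j + 4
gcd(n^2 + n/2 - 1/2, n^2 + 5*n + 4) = n + 1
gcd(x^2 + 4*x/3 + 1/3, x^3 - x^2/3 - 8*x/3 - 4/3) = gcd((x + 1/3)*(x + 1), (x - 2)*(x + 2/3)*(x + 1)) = x + 1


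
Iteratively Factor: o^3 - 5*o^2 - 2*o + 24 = (o + 2)*(o^2 - 7*o + 12) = (o - 4)*(o + 2)*(o - 3)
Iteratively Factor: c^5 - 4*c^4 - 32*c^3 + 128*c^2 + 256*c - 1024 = (c - 4)*(c^4 - 32*c^2 + 256) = (c - 4)^2*(c^3 + 4*c^2 - 16*c - 64) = (c - 4)^2*(c + 4)*(c^2 - 16) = (c - 4)^2*(c + 4)^2*(c - 4)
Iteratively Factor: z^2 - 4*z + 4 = (z - 2)*(z - 2)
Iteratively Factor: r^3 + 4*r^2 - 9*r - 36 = (r - 3)*(r^2 + 7*r + 12) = (r - 3)*(r + 3)*(r + 4)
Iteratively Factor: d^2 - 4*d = (d - 4)*(d)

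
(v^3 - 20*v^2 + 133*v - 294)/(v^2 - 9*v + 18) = (v^2 - 14*v + 49)/(v - 3)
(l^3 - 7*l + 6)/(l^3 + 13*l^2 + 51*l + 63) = (l^2 - 3*l + 2)/(l^2 + 10*l + 21)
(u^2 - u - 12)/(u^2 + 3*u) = (u - 4)/u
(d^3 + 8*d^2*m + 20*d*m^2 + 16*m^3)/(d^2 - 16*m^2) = (d^2 + 4*d*m + 4*m^2)/(d - 4*m)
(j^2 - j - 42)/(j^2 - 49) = (j + 6)/(j + 7)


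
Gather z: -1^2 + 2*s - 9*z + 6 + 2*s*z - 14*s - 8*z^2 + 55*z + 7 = -12*s - 8*z^2 + z*(2*s + 46) + 12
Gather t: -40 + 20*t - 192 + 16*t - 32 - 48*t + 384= 120 - 12*t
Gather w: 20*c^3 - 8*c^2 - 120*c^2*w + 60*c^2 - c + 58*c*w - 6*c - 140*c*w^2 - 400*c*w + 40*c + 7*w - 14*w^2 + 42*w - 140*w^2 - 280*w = 20*c^3 + 52*c^2 + 33*c + w^2*(-140*c - 154) + w*(-120*c^2 - 342*c - 231)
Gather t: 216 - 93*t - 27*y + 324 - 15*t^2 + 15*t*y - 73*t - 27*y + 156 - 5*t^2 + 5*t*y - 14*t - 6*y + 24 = -20*t^2 + t*(20*y - 180) - 60*y + 720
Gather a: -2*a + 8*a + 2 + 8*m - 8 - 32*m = 6*a - 24*m - 6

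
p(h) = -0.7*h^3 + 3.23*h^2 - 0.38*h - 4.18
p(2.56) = 4.27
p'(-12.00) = -380.30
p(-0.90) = -0.71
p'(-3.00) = -38.66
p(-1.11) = 1.18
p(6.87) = -81.31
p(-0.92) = -0.55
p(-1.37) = 4.20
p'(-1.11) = -10.14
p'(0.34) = 1.57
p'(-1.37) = -13.17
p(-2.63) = 31.89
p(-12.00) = 1675.10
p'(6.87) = -55.11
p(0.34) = -3.96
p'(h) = -2.1*h^2 + 6.46*h - 0.38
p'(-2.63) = -31.90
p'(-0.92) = -8.10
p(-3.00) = 44.93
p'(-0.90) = -7.90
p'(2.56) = 2.40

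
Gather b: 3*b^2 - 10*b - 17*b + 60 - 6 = 3*b^2 - 27*b + 54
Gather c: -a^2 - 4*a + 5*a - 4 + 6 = -a^2 + a + 2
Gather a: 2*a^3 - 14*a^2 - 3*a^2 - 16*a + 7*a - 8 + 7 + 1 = 2*a^3 - 17*a^2 - 9*a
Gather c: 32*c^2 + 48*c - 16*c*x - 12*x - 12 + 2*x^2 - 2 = 32*c^2 + c*(48 - 16*x) + 2*x^2 - 12*x - 14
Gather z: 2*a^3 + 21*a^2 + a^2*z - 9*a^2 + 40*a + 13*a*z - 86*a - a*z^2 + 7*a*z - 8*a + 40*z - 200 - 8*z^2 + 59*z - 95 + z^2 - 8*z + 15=2*a^3 + 12*a^2 - 54*a + z^2*(-a - 7) + z*(a^2 + 20*a + 91) - 280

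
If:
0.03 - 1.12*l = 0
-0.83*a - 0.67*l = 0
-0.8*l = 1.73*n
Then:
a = -0.02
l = 0.03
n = -0.01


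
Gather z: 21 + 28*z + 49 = 28*z + 70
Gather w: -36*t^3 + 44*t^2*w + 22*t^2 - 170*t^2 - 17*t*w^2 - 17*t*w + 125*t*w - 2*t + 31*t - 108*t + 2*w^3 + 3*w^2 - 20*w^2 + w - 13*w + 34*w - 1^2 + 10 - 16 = -36*t^3 - 148*t^2 - 79*t + 2*w^3 + w^2*(-17*t - 17) + w*(44*t^2 + 108*t + 22) - 7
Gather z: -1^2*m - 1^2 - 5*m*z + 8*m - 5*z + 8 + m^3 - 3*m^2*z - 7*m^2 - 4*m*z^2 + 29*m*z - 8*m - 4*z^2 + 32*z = m^3 - 7*m^2 - m + z^2*(-4*m - 4) + z*(-3*m^2 + 24*m + 27) + 7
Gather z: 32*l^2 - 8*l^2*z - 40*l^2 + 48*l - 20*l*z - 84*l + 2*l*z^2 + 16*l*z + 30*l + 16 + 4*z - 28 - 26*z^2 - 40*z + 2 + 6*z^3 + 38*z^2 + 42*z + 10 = -8*l^2 - 6*l + 6*z^3 + z^2*(2*l + 12) + z*(-8*l^2 - 4*l + 6)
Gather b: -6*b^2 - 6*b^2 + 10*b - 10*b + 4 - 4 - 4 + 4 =-12*b^2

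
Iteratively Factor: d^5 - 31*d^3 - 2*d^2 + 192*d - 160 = (d - 1)*(d^4 + d^3 - 30*d^2 - 32*d + 160) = (d - 2)*(d - 1)*(d^3 + 3*d^2 - 24*d - 80) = (d - 5)*(d - 2)*(d - 1)*(d^2 + 8*d + 16) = (d - 5)*(d - 2)*(d - 1)*(d + 4)*(d + 4)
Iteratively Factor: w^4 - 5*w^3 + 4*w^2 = (w)*(w^3 - 5*w^2 + 4*w) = w*(w - 1)*(w^2 - 4*w) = w^2*(w - 1)*(w - 4)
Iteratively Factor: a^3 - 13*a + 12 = (a - 1)*(a^2 + a - 12) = (a - 3)*(a - 1)*(a + 4)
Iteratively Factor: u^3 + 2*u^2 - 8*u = (u)*(u^2 + 2*u - 8) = u*(u + 4)*(u - 2)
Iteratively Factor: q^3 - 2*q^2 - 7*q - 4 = (q - 4)*(q^2 + 2*q + 1) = (q - 4)*(q + 1)*(q + 1)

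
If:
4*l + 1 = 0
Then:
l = -1/4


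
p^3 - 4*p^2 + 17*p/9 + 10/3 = (p - 3)*(p - 5/3)*(p + 2/3)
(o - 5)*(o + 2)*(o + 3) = o^3 - 19*o - 30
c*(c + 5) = c^2 + 5*c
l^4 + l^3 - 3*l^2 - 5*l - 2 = (l - 2)*(l + 1)^3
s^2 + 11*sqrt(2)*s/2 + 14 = (s + 2*sqrt(2))*(s + 7*sqrt(2)/2)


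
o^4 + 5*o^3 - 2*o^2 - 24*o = o*(o - 2)*(o + 3)*(o + 4)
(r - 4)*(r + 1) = r^2 - 3*r - 4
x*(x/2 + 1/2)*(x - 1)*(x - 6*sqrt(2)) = x^4/2 - 3*sqrt(2)*x^3 - x^2/2 + 3*sqrt(2)*x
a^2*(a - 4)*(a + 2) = a^4 - 2*a^3 - 8*a^2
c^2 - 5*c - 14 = (c - 7)*(c + 2)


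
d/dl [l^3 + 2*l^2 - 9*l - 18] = 3*l^2 + 4*l - 9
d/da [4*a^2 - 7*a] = 8*a - 7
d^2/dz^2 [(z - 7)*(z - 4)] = 2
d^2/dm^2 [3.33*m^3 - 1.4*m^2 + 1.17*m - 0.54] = 19.98*m - 2.8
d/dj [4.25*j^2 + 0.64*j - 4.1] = 8.5*j + 0.64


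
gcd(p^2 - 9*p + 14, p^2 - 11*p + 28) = p - 7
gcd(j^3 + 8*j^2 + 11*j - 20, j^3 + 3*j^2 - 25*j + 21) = j - 1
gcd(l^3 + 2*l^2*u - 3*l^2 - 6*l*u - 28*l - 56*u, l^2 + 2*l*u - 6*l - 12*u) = l + 2*u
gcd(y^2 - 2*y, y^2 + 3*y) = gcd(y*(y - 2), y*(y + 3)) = y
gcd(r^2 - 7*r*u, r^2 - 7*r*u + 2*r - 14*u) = r - 7*u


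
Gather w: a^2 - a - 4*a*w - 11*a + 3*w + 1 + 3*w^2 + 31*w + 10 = a^2 - 12*a + 3*w^2 + w*(34 - 4*a) + 11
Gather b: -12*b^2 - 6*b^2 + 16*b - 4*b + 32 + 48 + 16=-18*b^2 + 12*b + 96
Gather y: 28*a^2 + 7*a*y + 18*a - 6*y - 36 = 28*a^2 + 18*a + y*(7*a - 6) - 36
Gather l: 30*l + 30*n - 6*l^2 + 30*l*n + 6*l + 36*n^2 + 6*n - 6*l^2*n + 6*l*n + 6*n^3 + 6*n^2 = l^2*(-6*n - 6) + l*(36*n + 36) + 6*n^3 + 42*n^2 + 36*n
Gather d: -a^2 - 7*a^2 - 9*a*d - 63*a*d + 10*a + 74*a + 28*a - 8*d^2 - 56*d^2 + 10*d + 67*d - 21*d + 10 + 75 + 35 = -8*a^2 + 112*a - 64*d^2 + d*(56 - 72*a) + 120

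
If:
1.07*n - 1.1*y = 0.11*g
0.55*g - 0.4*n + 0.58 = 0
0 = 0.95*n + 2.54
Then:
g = -3.00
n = -2.67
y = -2.30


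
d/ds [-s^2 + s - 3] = 1 - 2*s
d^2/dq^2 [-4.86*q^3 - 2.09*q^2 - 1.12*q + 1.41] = -29.16*q - 4.18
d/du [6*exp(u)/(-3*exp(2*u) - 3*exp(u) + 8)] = (18*exp(2*u) + 48)*exp(u)/(9*exp(4*u) + 18*exp(3*u) - 39*exp(2*u) - 48*exp(u) + 64)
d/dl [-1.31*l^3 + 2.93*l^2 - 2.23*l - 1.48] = -3.93*l^2 + 5.86*l - 2.23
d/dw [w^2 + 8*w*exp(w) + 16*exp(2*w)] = 8*w*exp(w) + 2*w + 32*exp(2*w) + 8*exp(w)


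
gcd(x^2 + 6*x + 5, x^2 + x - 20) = x + 5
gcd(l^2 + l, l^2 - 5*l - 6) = l + 1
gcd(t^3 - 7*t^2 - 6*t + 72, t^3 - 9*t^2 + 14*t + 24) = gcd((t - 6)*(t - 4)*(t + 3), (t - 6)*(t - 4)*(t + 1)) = t^2 - 10*t + 24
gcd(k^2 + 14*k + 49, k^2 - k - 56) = k + 7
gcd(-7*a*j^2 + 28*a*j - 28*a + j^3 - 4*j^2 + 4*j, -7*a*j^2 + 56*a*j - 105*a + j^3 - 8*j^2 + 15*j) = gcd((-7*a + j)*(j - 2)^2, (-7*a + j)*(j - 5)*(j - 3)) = 7*a - j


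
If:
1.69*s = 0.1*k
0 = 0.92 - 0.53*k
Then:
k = 1.74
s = 0.10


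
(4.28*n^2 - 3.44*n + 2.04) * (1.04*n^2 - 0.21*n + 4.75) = 4.4512*n^4 - 4.4764*n^3 + 23.174*n^2 - 16.7684*n + 9.69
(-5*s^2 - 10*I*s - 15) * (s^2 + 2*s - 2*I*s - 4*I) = -5*s^4 - 10*s^3 - 35*s^2 - 70*s + 30*I*s + 60*I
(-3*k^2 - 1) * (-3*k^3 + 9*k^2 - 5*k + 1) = 9*k^5 - 27*k^4 + 18*k^3 - 12*k^2 + 5*k - 1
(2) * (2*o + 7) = 4*o + 14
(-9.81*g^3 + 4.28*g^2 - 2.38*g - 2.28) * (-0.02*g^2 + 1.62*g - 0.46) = 0.1962*g^5 - 15.9778*g^4 + 11.4938*g^3 - 5.7788*g^2 - 2.5988*g + 1.0488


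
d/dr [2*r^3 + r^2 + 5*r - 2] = 6*r^2 + 2*r + 5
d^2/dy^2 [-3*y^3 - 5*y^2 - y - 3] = -18*y - 10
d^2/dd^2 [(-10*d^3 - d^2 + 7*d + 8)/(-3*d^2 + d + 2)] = 4*(5*d^3 - 69*d^2 + 33*d - 19)/(27*d^6 - 27*d^5 - 45*d^4 + 35*d^3 + 30*d^2 - 12*d - 8)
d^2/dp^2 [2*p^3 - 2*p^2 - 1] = 12*p - 4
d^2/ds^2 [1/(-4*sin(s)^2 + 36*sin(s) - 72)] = (4*sin(s)^4 - 27*sin(s)^3 + 3*sin(s)^2 + 216*sin(s) - 126)/(4*(sin(s)^2 - 9*sin(s) + 18)^3)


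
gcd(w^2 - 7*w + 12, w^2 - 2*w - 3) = w - 3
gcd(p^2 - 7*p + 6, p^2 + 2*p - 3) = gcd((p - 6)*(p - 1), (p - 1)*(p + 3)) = p - 1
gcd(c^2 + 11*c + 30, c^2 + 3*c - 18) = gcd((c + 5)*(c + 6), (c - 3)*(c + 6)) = c + 6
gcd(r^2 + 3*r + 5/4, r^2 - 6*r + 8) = 1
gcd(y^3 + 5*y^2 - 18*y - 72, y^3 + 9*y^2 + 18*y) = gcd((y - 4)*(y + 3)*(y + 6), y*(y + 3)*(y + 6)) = y^2 + 9*y + 18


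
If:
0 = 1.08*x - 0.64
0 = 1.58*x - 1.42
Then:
No Solution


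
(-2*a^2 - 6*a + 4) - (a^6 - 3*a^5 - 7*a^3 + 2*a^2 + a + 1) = -a^6 + 3*a^5 + 7*a^3 - 4*a^2 - 7*a + 3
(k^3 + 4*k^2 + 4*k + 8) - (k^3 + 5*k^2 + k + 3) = -k^2 + 3*k + 5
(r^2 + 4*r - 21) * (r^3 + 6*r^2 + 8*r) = r^5 + 10*r^4 + 11*r^3 - 94*r^2 - 168*r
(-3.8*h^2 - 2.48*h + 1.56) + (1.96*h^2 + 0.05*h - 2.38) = -1.84*h^2 - 2.43*h - 0.82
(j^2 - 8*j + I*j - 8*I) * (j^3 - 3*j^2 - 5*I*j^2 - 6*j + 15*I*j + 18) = j^5 - 11*j^4 - 4*I*j^4 + 23*j^3 + 44*I*j^3 + 11*j^2 - 102*I*j^2 - 24*j + 66*I*j - 144*I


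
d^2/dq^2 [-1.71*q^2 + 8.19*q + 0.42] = -3.42000000000000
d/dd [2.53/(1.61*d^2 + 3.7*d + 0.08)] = (-8.1466*d - 9.361)/(1.61*d^2 + 3.7*d + 0.08)^2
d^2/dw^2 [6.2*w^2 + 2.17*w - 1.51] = 12.4000000000000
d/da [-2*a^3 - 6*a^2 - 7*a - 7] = -6*a^2 - 12*a - 7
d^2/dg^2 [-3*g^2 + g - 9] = -6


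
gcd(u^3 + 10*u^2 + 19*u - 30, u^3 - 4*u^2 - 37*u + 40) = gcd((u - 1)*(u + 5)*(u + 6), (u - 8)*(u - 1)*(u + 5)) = u^2 + 4*u - 5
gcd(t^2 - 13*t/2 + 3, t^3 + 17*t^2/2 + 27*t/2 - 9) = t - 1/2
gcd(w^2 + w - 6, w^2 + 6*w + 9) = w + 3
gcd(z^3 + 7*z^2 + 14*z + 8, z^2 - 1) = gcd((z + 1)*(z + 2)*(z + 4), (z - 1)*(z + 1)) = z + 1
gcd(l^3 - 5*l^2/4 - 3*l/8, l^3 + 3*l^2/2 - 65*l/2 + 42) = l - 3/2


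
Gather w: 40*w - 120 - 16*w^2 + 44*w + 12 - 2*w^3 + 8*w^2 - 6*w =-2*w^3 - 8*w^2 + 78*w - 108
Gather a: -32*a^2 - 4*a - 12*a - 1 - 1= -32*a^2 - 16*a - 2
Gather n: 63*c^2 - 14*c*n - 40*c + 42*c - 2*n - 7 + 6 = 63*c^2 + 2*c + n*(-14*c - 2) - 1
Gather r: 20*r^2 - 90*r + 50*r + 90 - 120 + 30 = 20*r^2 - 40*r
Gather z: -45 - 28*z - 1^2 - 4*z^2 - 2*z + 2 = -4*z^2 - 30*z - 44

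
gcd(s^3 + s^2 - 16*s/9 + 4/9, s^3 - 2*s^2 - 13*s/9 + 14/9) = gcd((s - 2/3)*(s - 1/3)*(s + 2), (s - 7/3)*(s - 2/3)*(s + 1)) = s - 2/3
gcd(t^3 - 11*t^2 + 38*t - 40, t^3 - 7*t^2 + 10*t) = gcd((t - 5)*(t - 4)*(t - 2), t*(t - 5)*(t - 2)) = t^2 - 7*t + 10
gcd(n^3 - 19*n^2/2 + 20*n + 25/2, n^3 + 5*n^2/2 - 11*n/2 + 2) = 1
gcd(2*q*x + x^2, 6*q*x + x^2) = x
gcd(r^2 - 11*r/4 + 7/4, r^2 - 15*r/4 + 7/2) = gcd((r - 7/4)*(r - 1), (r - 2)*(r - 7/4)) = r - 7/4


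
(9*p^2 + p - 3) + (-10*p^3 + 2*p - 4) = -10*p^3 + 9*p^2 + 3*p - 7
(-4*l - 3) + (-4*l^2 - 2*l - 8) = -4*l^2 - 6*l - 11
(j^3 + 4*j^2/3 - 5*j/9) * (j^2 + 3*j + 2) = j^5 + 13*j^4/3 + 49*j^3/9 + j^2 - 10*j/9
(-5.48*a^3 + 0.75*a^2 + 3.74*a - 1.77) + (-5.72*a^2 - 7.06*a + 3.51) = -5.48*a^3 - 4.97*a^2 - 3.32*a + 1.74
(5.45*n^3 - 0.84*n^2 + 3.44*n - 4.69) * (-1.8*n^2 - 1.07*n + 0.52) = -9.81*n^5 - 4.3195*n^4 - 2.4592*n^3 + 4.3244*n^2 + 6.8071*n - 2.4388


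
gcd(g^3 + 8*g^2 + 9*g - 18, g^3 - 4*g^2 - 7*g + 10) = g - 1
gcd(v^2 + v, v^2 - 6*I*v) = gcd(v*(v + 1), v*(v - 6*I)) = v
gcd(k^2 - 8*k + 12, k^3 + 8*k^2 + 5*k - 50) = k - 2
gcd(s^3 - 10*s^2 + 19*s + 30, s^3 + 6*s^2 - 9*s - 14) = s + 1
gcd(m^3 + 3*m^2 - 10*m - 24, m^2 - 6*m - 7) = 1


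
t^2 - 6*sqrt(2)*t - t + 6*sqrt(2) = (t - 1)*(t - 6*sqrt(2))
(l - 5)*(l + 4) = l^2 - l - 20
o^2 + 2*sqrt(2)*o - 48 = (o - 4*sqrt(2))*(o + 6*sqrt(2))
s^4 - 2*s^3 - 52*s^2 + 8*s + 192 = (s - 8)*(s - 2)*(s + 2)*(s + 6)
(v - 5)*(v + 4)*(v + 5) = v^3 + 4*v^2 - 25*v - 100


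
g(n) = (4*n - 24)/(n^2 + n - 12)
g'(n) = (-2*n - 1)*(4*n - 24)/(n^2 + n - 12)^2 + 4/(n^2 + n - 12) = 4*(n^2 + n - (n - 6)*(2*n + 1) - 12)/(n^2 + n - 12)^2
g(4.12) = -0.83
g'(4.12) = 1.28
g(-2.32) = 3.72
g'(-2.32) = -1.96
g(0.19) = 1.97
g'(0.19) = -0.11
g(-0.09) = 2.02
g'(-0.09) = -0.19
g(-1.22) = 2.46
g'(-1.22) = -0.64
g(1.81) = 2.42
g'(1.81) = 1.04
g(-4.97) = -5.68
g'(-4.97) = -6.05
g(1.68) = 2.30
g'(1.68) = 0.81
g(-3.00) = 6.00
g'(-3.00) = -5.67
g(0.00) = 2.00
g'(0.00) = -0.17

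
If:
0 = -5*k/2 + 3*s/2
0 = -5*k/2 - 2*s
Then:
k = 0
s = 0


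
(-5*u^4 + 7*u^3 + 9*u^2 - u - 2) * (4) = -20*u^4 + 28*u^3 + 36*u^2 - 4*u - 8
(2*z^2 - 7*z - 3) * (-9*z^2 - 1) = -18*z^4 + 63*z^3 + 25*z^2 + 7*z + 3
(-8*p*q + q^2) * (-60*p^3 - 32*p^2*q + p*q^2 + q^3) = 480*p^4*q + 196*p^3*q^2 - 40*p^2*q^3 - 7*p*q^4 + q^5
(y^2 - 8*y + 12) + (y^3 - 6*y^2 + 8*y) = y^3 - 5*y^2 + 12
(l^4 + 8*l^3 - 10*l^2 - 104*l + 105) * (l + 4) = l^5 + 12*l^4 + 22*l^3 - 144*l^2 - 311*l + 420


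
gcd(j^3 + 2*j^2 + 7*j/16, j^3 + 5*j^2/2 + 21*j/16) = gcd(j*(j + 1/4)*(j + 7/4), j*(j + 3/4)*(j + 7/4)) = j^2 + 7*j/4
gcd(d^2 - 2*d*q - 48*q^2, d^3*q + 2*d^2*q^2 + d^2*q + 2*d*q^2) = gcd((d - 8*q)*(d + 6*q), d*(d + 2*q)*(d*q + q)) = 1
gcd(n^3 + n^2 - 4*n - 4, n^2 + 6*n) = 1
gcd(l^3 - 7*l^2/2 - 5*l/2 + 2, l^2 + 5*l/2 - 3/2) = l - 1/2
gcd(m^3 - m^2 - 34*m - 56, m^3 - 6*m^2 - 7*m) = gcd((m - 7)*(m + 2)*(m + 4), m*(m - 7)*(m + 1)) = m - 7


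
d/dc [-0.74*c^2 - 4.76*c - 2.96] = -1.48*c - 4.76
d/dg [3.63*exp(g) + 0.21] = 3.63*exp(g)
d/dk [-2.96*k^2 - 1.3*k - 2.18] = -5.92*k - 1.3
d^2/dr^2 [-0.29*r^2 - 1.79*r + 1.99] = -0.580000000000000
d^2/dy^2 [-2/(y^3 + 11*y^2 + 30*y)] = 4*(y*(3*y + 11)*(y^2 + 11*y + 30) - (3*y^2 + 22*y + 30)^2)/(y^3*(y^2 + 11*y + 30)^3)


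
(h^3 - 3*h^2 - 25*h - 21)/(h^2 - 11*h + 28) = (h^2 + 4*h + 3)/(h - 4)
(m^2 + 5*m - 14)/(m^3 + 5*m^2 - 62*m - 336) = (m - 2)/(m^2 - 2*m - 48)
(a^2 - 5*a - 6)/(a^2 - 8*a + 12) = (a + 1)/(a - 2)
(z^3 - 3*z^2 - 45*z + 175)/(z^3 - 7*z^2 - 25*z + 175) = (z^2 + 2*z - 35)/(z^2 - 2*z - 35)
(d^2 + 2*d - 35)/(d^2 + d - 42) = (d - 5)/(d - 6)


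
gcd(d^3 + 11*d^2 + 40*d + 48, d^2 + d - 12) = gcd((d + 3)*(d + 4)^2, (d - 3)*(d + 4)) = d + 4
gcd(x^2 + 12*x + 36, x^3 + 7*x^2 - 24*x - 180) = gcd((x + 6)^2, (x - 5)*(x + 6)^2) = x^2 + 12*x + 36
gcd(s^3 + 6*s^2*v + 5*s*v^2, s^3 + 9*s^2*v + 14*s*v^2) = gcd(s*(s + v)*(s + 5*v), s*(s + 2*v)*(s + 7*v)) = s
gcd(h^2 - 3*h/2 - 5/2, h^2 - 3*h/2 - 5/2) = h^2 - 3*h/2 - 5/2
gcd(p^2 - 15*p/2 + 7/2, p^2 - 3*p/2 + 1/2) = p - 1/2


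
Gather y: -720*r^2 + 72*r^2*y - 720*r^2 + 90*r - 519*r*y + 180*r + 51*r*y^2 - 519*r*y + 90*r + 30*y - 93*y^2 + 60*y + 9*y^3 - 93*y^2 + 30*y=-1440*r^2 + 360*r + 9*y^3 + y^2*(51*r - 186) + y*(72*r^2 - 1038*r + 120)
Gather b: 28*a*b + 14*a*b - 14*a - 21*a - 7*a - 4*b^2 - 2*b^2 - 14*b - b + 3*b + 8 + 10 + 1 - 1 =-42*a - 6*b^2 + b*(42*a - 12) + 18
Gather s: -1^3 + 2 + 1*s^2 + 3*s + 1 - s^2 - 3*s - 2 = 0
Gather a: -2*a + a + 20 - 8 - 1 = 11 - a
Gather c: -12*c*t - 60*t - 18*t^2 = -12*c*t - 18*t^2 - 60*t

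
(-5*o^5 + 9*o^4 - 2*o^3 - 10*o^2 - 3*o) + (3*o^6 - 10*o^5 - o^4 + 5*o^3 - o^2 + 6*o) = 3*o^6 - 15*o^5 + 8*o^4 + 3*o^3 - 11*o^2 + 3*o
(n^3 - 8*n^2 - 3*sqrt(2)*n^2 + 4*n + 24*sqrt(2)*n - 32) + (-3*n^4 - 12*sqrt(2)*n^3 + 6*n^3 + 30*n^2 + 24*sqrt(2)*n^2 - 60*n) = -3*n^4 - 12*sqrt(2)*n^3 + 7*n^3 + 22*n^2 + 21*sqrt(2)*n^2 - 56*n + 24*sqrt(2)*n - 32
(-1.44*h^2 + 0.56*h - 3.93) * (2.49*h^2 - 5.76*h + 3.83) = -3.5856*h^4 + 9.6888*h^3 - 18.5265*h^2 + 24.7816*h - 15.0519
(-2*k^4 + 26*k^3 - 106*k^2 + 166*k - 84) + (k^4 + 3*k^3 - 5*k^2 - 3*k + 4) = -k^4 + 29*k^3 - 111*k^2 + 163*k - 80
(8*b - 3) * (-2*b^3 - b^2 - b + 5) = -16*b^4 - 2*b^3 - 5*b^2 + 43*b - 15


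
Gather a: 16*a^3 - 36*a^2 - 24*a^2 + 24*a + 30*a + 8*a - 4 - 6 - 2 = 16*a^3 - 60*a^2 + 62*a - 12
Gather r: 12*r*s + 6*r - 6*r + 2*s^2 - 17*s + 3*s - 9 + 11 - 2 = 12*r*s + 2*s^2 - 14*s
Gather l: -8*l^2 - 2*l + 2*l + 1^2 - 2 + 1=-8*l^2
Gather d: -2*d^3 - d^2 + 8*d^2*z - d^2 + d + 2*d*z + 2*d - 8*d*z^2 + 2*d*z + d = -2*d^3 + d^2*(8*z - 2) + d*(-8*z^2 + 4*z + 4)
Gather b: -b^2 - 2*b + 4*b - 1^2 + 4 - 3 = -b^2 + 2*b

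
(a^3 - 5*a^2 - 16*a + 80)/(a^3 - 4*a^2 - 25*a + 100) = (a + 4)/(a + 5)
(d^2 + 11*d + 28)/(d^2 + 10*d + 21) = (d + 4)/(d + 3)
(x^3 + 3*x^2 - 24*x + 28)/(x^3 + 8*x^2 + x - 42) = (x - 2)/(x + 3)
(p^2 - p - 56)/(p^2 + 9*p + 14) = (p - 8)/(p + 2)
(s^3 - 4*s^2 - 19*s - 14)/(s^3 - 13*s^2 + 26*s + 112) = (s + 1)/(s - 8)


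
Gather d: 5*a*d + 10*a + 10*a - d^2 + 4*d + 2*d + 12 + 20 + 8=20*a - d^2 + d*(5*a + 6) + 40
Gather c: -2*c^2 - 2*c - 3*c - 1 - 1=-2*c^2 - 5*c - 2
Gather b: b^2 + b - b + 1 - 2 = b^2 - 1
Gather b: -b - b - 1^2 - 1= -2*b - 2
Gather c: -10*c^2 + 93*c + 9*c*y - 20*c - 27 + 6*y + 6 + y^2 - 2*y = -10*c^2 + c*(9*y + 73) + y^2 + 4*y - 21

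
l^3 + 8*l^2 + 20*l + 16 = (l + 2)^2*(l + 4)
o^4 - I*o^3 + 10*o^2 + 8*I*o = o*(o - 4*I)*(o + I)*(o + 2*I)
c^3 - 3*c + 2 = (c - 1)^2*(c + 2)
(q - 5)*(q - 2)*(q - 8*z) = q^3 - 8*q^2*z - 7*q^2 + 56*q*z + 10*q - 80*z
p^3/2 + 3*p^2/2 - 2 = (p/2 + 1)*(p - 1)*(p + 2)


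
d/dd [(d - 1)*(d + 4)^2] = (d + 4)*(3*d + 2)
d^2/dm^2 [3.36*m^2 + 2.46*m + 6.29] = 6.72000000000000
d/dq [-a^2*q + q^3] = -a^2 + 3*q^2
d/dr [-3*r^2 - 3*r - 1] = -6*r - 3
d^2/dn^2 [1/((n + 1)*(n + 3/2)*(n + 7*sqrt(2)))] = 4*(4*(n + 1)^2*(n + 7*sqrt(2))^2 + 2*(n + 1)^2*(n + 7*sqrt(2))*(2*n + 3) + (n + 1)^2*(2*n + 3)^2 + 2*(n + 1)*(n + 7*sqrt(2))^2*(2*n + 3) + (n + 1)*(n + 7*sqrt(2))*(2*n + 3)^2 + (n + 7*sqrt(2))^2*(2*n + 3)^2)/((n + 1)^3*(n + 7*sqrt(2))^3*(2*n + 3)^3)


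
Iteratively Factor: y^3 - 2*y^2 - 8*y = (y - 4)*(y^2 + 2*y) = (y - 4)*(y + 2)*(y)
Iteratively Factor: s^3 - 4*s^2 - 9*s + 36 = (s - 3)*(s^2 - s - 12) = (s - 4)*(s - 3)*(s + 3)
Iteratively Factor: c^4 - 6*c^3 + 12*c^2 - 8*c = (c - 2)*(c^3 - 4*c^2 + 4*c) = (c - 2)^2*(c^2 - 2*c) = (c - 2)^3*(c)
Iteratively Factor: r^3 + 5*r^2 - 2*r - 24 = (r + 4)*(r^2 + r - 6) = (r + 3)*(r + 4)*(r - 2)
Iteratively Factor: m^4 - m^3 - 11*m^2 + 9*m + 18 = (m + 1)*(m^3 - 2*m^2 - 9*m + 18) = (m - 2)*(m + 1)*(m^2 - 9) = (m - 2)*(m + 1)*(m + 3)*(m - 3)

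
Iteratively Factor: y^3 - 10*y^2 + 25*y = (y)*(y^2 - 10*y + 25) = y*(y - 5)*(y - 5)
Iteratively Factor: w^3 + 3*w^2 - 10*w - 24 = (w + 4)*(w^2 - w - 6) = (w + 2)*(w + 4)*(w - 3)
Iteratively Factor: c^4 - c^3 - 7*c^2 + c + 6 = (c + 2)*(c^3 - 3*c^2 - c + 3) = (c + 1)*(c + 2)*(c^2 - 4*c + 3) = (c - 3)*(c + 1)*(c + 2)*(c - 1)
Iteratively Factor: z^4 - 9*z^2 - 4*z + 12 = (z - 3)*(z^3 + 3*z^2 - 4) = (z - 3)*(z + 2)*(z^2 + z - 2) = (z - 3)*(z - 1)*(z + 2)*(z + 2)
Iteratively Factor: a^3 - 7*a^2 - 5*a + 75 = (a - 5)*(a^2 - 2*a - 15) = (a - 5)*(a + 3)*(a - 5)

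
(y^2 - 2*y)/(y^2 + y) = (y - 2)/(y + 1)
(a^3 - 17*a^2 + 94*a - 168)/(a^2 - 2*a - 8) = (a^2 - 13*a + 42)/(a + 2)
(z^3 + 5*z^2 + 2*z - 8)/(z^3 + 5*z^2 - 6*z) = (z^2 + 6*z + 8)/(z*(z + 6))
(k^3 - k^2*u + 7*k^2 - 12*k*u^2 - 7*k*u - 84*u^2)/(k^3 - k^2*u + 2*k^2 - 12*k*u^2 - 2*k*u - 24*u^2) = (k + 7)/(k + 2)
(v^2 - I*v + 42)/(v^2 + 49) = (v + 6*I)/(v + 7*I)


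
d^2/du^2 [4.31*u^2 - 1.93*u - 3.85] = 8.62000000000000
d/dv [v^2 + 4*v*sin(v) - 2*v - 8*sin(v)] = 4*v*cos(v) + 2*v + 4*sin(v) - 8*cos(v) - 2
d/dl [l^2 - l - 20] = 2*l - 1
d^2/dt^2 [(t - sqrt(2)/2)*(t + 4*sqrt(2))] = 2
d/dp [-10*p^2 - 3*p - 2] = -20*p - 3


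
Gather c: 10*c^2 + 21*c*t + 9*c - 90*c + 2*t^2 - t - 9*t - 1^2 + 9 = 10*c^2 + c*(21*t - 81) + 2*t^2 - 10*t + 8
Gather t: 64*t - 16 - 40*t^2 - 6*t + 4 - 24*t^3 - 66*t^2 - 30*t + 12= -24*t^3 - 106*t^2 + 28*t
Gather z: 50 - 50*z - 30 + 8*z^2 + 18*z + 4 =8*z^2 - 32*z + 24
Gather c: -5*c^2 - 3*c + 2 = -5*c^2 - 3*c + 2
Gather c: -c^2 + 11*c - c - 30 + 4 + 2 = -c^2 + 10*c - 24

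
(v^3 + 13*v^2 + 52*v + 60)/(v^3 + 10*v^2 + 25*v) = (v^2 + 8*v + 12)/(v*(v + 5))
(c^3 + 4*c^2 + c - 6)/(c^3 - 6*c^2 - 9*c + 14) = (c + 3)/(c - 7)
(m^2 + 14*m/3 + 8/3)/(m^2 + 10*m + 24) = (m + 2/3)/(m + 6)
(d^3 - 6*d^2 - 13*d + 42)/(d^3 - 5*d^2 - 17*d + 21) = (d - 2)/(d - 1)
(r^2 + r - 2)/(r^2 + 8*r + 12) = (r - 1)/(r + 6)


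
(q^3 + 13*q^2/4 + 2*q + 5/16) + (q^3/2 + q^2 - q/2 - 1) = 3*q^3/2 + 17*q^2/4 + 3*q/2 - 11/16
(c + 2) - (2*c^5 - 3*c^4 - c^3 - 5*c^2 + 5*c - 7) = -2*c^5 + 3*c^4 + c^3 + 5*c^2 - 4*c + 9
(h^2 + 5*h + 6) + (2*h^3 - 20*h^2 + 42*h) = 2*h^3 - 19*h^2 + 47*h + 6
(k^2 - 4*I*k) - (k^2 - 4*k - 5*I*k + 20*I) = 4*k + I*k - 20*I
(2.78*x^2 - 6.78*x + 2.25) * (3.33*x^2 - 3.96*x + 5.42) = 9.2574*x^4 - 33.5862*x^3 + 49.4089*x^2 - 45.6576*x + 12.195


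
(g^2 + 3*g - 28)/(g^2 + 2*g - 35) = (g - 4)/(g - 5)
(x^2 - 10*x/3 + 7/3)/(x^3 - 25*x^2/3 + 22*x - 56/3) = (x - 1)/(x^2 - 6*x + 8)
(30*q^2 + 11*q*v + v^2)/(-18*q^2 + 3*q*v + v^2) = (-5*q - v)/(3*q - v)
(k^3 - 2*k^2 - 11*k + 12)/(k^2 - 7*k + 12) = (k^2 + 2*k - 3)/(k - 3)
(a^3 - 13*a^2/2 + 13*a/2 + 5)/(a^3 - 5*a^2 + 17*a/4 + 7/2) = 2*(a - 5)/(2*a - 7)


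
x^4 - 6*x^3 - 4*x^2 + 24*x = x*(x - 6)*(x - 2)*(x + 2)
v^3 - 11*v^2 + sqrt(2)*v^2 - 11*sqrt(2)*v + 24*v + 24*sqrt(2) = (v - 8)*(v - 3)*(v + sqrt(2))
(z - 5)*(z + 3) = z^2 - 2*z - 15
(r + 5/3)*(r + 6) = r^2 + 23*r/3 + 10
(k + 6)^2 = k^2 + 12*k + 36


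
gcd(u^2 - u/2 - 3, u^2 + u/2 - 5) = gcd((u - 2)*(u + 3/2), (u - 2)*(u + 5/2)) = u - 2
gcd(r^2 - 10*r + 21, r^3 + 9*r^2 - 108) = r - 3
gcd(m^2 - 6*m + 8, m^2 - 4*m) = m - 4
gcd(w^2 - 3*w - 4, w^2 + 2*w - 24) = w - 4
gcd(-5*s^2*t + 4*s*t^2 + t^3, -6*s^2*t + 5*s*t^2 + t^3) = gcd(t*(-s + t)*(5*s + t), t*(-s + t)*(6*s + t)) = s*t - t^2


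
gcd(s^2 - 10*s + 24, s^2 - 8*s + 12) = s - 6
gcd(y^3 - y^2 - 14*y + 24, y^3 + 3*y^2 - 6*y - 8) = y^2 + 2*y - 8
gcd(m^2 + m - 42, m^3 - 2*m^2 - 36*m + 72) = m - 6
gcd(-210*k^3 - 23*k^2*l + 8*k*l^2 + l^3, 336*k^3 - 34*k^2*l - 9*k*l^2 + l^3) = 6*k + l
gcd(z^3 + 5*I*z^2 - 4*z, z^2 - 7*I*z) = z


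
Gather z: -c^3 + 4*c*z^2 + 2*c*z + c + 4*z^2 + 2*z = -c^3 + c + z^2*(4*c + 4) + z*(2*c + 2)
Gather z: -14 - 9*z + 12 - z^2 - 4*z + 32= -z^2 - 13*z + 30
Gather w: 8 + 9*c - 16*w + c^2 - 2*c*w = c^2 + 9*c + w*(-2*c - 16) + 8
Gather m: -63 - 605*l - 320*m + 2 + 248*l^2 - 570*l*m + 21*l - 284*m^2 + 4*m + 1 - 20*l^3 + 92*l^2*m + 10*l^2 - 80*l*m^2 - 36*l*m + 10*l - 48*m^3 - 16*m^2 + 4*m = -20*l^3 + 258*l^2 - 574*l - 48*m^3 + m^2*(-80*l - 300) + m*(92*l^2 - 606*l - 312) - 60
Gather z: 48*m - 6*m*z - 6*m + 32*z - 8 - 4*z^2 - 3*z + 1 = 42*m - 4*z^2 + z*(29 - 6*m) - 7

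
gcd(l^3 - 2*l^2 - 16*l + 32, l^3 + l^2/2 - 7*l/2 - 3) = l - 2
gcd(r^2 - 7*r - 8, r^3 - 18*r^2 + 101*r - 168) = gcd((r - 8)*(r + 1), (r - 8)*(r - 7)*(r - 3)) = r - 8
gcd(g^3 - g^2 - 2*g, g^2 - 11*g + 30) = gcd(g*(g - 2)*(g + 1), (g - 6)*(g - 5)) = 1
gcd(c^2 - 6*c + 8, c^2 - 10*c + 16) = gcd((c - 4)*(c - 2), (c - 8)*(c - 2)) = c - 2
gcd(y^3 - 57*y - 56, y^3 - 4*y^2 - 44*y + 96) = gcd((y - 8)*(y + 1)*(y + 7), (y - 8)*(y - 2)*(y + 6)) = y - 8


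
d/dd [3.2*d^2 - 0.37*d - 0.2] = 6.4*d - 0.37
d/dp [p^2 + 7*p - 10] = 2*p + 7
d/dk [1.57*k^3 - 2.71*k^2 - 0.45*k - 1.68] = 4.71*k^2 - 5.42*k - 0.45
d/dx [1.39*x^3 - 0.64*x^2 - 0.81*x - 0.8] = 4.17*x^2 - 1.28*x - 0.81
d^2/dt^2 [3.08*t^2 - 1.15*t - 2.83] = 6.16000000000000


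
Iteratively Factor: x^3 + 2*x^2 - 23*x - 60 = (x + 3)*(x^2 - x - 20) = (x - 5)*(x + 3)*(x + 4)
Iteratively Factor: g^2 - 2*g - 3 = (g - 3)*(g + 1)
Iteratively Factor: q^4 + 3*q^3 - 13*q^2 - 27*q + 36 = (q - 1)*(q^3 + 4*q^2 - 9*q - 36) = (q - 3)*(q - 1)*(q^2 + 7*q + 12) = (q - 3)*(q - 1)*(q + 3)*(q + 4)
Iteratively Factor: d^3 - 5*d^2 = (d)*(d^2 - 5*d) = d*(d - 5)*(d)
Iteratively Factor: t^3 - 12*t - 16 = (t + 2)*(t^2 - 2*t - 8) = (t + 2)^2*(t - 4)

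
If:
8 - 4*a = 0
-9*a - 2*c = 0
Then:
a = 2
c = -9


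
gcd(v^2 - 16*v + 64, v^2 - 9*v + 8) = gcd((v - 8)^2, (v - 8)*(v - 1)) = v - 8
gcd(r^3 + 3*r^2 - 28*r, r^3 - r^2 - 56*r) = r^2 + 7*r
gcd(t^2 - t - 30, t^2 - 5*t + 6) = 1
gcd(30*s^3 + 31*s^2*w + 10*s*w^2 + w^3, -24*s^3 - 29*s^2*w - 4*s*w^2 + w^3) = 3*s + w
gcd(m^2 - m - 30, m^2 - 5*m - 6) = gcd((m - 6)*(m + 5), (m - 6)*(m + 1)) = m - 6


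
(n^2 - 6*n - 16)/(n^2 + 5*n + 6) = (n - 8)/(n + 3)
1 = 1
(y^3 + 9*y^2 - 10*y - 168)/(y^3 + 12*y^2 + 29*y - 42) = (y - 4)/(y - 1)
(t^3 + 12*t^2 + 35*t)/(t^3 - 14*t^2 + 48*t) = (t^2 + 12*t + 35)/(t^2 - 14*t + 48)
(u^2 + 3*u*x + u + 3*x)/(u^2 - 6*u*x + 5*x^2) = (u^2 + 3*u*x + u + 3*x)/(u^2 - 6*u*x + 5*x^2)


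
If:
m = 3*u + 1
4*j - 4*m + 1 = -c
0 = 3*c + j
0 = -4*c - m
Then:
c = -1/5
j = 3/5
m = 4/5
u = -1/15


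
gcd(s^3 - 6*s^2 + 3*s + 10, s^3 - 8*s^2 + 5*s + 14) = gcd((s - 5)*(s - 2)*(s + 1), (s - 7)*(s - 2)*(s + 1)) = s^2 - s - 2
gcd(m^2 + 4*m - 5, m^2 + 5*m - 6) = m - 1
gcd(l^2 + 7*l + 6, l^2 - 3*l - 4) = l + 1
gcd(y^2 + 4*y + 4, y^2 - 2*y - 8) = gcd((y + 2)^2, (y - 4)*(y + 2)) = y + 2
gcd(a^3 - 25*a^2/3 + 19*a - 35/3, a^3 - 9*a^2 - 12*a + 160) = a - 5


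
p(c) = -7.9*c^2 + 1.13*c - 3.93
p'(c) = 1.13 - 15.8*c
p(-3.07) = -81.86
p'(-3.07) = 49.64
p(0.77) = -7.74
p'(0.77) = -11.04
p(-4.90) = -199.15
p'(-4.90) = 78.55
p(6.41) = -321.28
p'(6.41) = -100.15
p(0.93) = -9.71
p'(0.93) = -13.56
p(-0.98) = -12.62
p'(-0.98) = 16.61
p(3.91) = -120.29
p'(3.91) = -60.65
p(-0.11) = -4.15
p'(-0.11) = 2.87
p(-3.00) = -78.42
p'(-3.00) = 48.53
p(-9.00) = -654.00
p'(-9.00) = 143.33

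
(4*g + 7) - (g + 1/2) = 3*g + 13/2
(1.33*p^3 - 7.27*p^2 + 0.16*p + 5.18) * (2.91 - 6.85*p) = -9.1105*p^4 + 53.6698*p^3 - 22.2517*p^2 - 35.0174*p + 15.0738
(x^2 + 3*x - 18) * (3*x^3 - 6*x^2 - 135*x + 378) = 3*x^5 + 3*x^4 - 207*x^3 + 81*x^2 + 3564*x - 6804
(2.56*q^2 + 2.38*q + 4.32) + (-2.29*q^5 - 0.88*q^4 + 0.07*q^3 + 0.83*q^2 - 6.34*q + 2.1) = -2.29*q^5 - 0.88*q^4 + 0.07*q^3 + 3.39*q^2 - 3.96*q + 6.42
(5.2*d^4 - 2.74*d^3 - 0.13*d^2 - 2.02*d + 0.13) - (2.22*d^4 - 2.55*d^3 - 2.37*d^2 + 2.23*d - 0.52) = 2.98*d^4 - 0.19*d^3 + 2.24*d^2 - 4.25*d + 0.65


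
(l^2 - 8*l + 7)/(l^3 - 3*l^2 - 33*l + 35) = 1/(l + 5)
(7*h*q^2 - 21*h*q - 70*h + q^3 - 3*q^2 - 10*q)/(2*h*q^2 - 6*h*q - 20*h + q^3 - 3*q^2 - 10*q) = (7*h + q)/(2*h + q)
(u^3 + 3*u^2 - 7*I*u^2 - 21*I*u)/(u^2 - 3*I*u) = (u^2 + u*(3 - 7*I) - 21*I)/(u - 3*I)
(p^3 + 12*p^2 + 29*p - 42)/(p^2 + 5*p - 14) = (p^2 + 5*p - 6)/(p - 2)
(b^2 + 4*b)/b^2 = (b + 4)/b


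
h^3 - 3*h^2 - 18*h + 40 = (h - 5)*(h - 2)*(h + 4)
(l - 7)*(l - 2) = l^2 - 9*l + 14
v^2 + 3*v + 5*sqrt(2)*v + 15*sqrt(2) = (v + 3)*(v + 5*sqrt(2))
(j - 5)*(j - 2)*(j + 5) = j^3 - 2*j^2 - 25*j + 50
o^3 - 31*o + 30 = (o - 5)*(o - 1)*(o + 6)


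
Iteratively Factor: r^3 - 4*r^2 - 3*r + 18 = (r + 2)*(r^2 - 6*r + 9) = (r - 3)*(r + 2)*(r - 3)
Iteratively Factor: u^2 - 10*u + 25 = (u - 5)*(u - 5)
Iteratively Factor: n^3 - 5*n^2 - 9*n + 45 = (n - 5)*(n^2 - 9) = (n - 5)*(n - 3)*(n + 3)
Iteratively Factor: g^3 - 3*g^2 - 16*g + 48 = (g + 4)*(g^2 - 7*g + 12) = (g - 4)*(g + 4)*(g - 3)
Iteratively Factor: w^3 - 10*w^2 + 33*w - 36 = (w - 3)*(w^2 - 7*w + 12) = (w - 3)^2*(w - 4)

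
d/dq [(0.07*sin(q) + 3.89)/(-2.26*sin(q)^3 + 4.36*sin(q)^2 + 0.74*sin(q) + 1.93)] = (0.3164*sin(q)^3 + 26.069*sin(q)^2 - 33.9208*sin(q) - 2.7435)*cos(q)/(5.1076*sin(q)^6 - 19.7072*sin(q)^5 + 15.6648*sin(q)^4 - 2.2708*sin(q)^3 + 17.3772*sin(q)^2 + 2.8564*sin(q) + 3.7249)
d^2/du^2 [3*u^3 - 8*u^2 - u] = 18*u - 16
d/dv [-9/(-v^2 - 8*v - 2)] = 18*(-v - 4)/(v^2 + 8*v + 2)^2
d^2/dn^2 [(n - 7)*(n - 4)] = 2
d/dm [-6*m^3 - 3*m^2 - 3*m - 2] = -18*m^2 - 6*m - 3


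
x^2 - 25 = (x - 5)*(x + 5)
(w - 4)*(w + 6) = w^2 + 2*w - 24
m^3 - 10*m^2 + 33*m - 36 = (m - 4)*(m - 3)^2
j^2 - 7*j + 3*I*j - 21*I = (j - 7)*(j + 3*I)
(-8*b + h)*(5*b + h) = -40*b^2 - 3*b*h + h^2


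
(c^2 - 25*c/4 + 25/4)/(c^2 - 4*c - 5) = (c - 5/4)/(c + 1)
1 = 1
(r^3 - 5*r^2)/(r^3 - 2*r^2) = (r - 5)/(r - 2)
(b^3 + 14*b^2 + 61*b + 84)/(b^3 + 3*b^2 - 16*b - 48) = (b + 7)/(b - 4)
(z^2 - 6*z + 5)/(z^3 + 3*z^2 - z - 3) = (z - 5)/(z^2 + 4*z + 3)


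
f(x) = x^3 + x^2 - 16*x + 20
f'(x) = 3*x^2 + 2*x - 16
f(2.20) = 0.29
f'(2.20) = 2.92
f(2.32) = 0.75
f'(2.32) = 4.79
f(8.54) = 579.13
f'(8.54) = 219.87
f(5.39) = 119.40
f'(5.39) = 81.94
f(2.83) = 5.39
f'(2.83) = 13.69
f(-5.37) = -20.10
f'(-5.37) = 59.77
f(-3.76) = 41.14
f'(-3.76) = 18.89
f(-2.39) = 50.30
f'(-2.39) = -3.64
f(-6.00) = -64.00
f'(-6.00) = 80.00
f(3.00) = 8.00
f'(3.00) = 17.00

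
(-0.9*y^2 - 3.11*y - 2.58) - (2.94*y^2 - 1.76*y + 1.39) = -3.84*y^2 - 1.35*y - 3.97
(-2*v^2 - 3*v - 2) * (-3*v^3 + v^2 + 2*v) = 6*v^5 + 7*v^4 - v^3 - 8*v^2 - 4*v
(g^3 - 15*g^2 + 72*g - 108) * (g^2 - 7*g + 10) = g^5 - 22*g^4 + 187*g^3 - 762*g^2 + 1476*g - 1080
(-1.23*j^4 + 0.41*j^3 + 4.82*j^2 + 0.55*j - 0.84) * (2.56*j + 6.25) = -3.1488*j^5 - 6.6379*j^4 + 14.9017*j^3 + 31.533*j^2 + 1.2871*j - 5.25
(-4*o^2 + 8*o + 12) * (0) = 0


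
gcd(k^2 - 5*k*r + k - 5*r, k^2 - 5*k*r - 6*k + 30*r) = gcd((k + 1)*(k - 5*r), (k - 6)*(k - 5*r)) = -k + 5*r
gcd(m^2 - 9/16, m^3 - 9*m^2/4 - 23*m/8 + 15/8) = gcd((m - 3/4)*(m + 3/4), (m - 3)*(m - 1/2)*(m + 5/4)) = 1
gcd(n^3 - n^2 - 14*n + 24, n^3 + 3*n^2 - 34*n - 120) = n + 4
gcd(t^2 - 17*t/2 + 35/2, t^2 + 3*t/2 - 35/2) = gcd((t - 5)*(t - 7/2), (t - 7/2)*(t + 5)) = t - 7/2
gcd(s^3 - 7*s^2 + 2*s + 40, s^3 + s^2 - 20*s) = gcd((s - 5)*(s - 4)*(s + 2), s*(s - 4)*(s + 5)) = s - 4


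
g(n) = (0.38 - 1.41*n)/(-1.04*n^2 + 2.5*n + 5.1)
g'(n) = (0.38 - 1.41*n)*(2.08*n - 2.5)/(-1.04*n^2 + 2.5*n + 5.1)^2 - 1.41/(-1.04*n^2 + 2.5*n + 5.1) = (-1.4664*n^2 + 0.7904*n - 8.141)/(1.0816*n^4 - 5.2*n^3 - 4.358*n^2 + 25.5*n + 26.01)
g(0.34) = -0.02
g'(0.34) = -0.24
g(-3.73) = -0.30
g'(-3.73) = -0.09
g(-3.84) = -0.29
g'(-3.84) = -0.08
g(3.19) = -1.65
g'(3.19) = -3.31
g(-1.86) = -0.95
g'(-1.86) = -1.48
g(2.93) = -1.07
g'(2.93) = -1.51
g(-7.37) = -0.15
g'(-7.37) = -0.02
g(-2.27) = -0.60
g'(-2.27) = -0.50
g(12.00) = 0.14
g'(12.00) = -0.02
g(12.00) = 0.14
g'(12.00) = -0.02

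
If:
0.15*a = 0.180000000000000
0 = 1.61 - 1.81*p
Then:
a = 1.20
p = 0.89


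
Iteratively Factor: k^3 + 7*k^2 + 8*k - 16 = (k + 4)*(k^2 + 3*k - 4) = (k - 1)*(k + 4)*(k + 4)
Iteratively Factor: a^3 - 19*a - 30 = (a - 5)*(a^2 + 5*a + 6) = (a - 5)*(a + 2)*(a + 3)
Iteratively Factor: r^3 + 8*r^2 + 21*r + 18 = (r + 2)*(r^2 + 6*r + 9) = (r + 2)*(r + 3)*(r + 3)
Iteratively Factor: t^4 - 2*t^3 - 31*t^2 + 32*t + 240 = (t + 4)*(t^3 - 6*t^2 - 7*t + 60) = (t - 4)*(t + 4)*(t^2 - 2*t - 15) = (t - 5)*(t - 4)*(t + 4)*(t + 3)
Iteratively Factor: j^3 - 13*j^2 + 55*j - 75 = (j - 3)*(j^2 - 10*j + 25) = (j - 5)*(j - 3)*(j - 5)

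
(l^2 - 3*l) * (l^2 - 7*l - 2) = l^4 - 10*l^3 + 19*l^2 + 6*l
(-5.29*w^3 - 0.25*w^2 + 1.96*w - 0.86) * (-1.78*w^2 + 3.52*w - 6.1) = 9.4162*w^5 - 18.1758*w^4 + 27.9002*w^3 + 9.955*w^2 - 14.9832*w + 5.246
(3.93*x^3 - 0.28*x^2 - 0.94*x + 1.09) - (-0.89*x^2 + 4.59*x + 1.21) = 3.93*x^3 + 0.61*x^2 - 5.53*x - 0.12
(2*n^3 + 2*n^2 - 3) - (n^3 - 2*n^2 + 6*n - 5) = n^3 + 4*n^2 - 6*n + 2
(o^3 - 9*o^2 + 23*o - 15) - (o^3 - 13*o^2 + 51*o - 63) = 4*o^2 - 28*o + 48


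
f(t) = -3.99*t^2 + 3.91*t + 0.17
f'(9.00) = -67.91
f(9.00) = -287.83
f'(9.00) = -67.91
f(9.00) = -287.83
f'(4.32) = -30.56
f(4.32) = -57.40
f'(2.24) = -13.97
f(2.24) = -11.09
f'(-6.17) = 53.15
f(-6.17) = -175.85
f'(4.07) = -28.57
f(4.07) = -50.01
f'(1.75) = -10.06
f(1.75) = -5.21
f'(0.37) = 0.96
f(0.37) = 1.07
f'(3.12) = -20.99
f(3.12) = -26.47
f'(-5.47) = 47.56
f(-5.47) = -140.60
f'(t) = 3.91 - 7.98*t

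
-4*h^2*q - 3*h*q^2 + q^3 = q*(-4*h + q)*(h + q)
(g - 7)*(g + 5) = g^2 - 2*g - 35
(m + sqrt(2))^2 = m^2 + 2*sqrt(2)*m + 2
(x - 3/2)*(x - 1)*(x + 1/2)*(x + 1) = x^4 - x^3 - 7*x^2/4 + x + 3/4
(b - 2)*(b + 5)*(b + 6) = b^3 + 9*b^2 + 8*b - 60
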